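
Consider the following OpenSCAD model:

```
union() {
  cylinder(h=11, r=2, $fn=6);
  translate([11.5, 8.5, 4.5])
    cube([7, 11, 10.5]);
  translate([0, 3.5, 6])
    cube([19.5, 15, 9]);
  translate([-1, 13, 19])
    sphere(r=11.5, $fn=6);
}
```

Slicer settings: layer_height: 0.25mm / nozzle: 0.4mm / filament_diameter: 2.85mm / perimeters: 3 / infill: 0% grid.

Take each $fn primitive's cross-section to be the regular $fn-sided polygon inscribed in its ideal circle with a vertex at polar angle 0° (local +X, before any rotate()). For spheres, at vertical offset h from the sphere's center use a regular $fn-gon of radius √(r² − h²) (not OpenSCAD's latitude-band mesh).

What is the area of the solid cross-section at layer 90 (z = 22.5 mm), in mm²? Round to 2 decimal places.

311.77 mm²

At z = 22.5 mm: the cylinder is not intersected at this z (z outside [0, 11]); the cube at (11.5, 8.5) does not reach this height (z outside [4.5, 15]); the cube at (0, 3.5) does not reach this height (z outside [6, 15]); the sphere at (-1, 13): section is a regular 6-gon, circumradius = √(r²−h²) = √(11.5²−3.5²) = 10.954 (area = (6/2)·10.954²·sin(360°/6) = 311.77 mm²); Merging all regions: only the r=11.5 sphere at (-1, 13) is present, so the union is just that shape — area = 311.77 mm². Overall, the cross-section is a single solid region. Net area = 311.77 mm².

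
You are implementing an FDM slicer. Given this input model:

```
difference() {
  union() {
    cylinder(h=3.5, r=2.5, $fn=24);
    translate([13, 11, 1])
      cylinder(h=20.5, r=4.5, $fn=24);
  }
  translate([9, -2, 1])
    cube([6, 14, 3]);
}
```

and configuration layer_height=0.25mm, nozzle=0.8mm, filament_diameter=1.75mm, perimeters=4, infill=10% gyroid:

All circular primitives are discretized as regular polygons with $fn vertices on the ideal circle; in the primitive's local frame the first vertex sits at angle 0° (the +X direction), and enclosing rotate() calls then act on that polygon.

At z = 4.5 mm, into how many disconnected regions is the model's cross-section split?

At z = 4.5 mm: the cylinder does not reach this height (z outside [0, 3.5]); the cylinder at (13, 11): section is a regular 24-gon, circumradius r=4.5; Taking the union: only the r=4.5 cylinder at (13, 11) is present, so the union is just that shape — 1 connected region; the cube at (9, -2) does not reach this height (z outside [1, 4]); Taking the first minus the rest: none of the subtracted shapes is present at this height, so that combined region is unchanged — 1 connected region. The result has 1 disconnected region.

1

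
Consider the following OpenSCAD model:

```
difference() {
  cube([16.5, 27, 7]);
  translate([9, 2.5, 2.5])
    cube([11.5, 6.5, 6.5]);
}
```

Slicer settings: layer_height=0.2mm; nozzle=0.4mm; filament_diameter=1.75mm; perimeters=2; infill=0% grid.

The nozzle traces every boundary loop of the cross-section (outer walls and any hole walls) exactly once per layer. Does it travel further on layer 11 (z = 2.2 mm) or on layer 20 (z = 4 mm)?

layer 20 (z = 4 mm)

Layer 11 (z = 2.2): the cube is present — its section is the full 16.5×27 rectangle (perimeter 87.00 mm); the cube at (9, 2.5) is absent (z outside [2.5, 9]); Taking the first minus the rest: none of the subtracted shapes is present at this height, so the 16.5×27 cube is unchanged — boundary = 87.00 mm. So its perimeter = 87.00 mm. Layer 20 (z = 4): the cube (footprint 16.5×27) is included at this height (perimeter 87.00 mm); the cube at (9, 2.5) is present — its section is the full 11.5×6.5 rectangle (perimeter 36.00 mm); Subtracting the remaining from the first: starting from the 16.5×27 cube, the 11.5×6.5 cube at (9, 2.5) partially overlaps it — only the 48.75 mm² overlap (of its 74.75 mm²) is removed, clipping the outline — boundary = 102.00 mm. So its perimeter = 102.00 mm. Layer 20 is larger (102.00 vs 87.00 mm).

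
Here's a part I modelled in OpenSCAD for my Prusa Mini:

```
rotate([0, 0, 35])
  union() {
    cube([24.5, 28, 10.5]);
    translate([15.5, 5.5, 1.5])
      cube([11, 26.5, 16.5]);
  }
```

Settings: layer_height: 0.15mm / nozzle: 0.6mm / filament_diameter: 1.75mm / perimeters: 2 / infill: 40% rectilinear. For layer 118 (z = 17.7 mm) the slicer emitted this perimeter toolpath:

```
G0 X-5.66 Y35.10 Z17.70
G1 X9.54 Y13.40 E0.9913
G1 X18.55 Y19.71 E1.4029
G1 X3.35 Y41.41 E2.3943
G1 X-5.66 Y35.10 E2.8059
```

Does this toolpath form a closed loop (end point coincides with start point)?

Start point (G0): (-5.66, 35.10). End point (last G1): the path returns to the start — closed.

yes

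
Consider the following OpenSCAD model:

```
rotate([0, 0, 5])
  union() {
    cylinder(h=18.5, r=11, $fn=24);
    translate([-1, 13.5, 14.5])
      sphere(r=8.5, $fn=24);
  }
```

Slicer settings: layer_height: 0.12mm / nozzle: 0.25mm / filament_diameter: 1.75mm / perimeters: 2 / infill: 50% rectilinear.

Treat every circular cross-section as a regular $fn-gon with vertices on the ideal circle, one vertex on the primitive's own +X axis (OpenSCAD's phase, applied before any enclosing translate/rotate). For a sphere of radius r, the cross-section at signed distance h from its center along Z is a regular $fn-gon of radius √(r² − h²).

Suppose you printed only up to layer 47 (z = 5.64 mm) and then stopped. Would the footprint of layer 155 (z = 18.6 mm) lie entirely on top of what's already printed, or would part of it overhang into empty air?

part overhangs

Compare the two slices. At z = 5.64: the r=11 cylinder gives a regular 24-gon of circumradius 11 (constant along its height) (area = (24/2)·11.000²·sin(360°/24) = 375.81 mm²); the sphere at (-1, 13.5) does not reach this height (|z−center|=8.860 > r=8.5); Taking the union: only the r=11 cylinder is present, so the union is just that shape — area = 375.81 mm²; (whole slice rotated 5° about Z — lengths, areas and connectivity unchanged). At z = 18.6: the cylinder does not reach this height (z outside [0, 18.5]); the r=8.5 sphere at (-1, 13.5) slices to a regular 24-gon of circumradius 7.446 (√(r²−h²) with h=4.1 from center) (area = (24/2)·7.446²·sin(360°/24) = 172.19 mm²); Merging all regions: only the r=8.5 sphere at (-1, 13.5) is present, so the union is just that shape — area = 172.19 mm²; (rotated 5° about Z; rotation is an isometry so areas/perimeters/island counts are preserved). Checking containment: at z = 18.6 the cross-section extends beyond the z = 5.64 cross-section by about 132.50 mm².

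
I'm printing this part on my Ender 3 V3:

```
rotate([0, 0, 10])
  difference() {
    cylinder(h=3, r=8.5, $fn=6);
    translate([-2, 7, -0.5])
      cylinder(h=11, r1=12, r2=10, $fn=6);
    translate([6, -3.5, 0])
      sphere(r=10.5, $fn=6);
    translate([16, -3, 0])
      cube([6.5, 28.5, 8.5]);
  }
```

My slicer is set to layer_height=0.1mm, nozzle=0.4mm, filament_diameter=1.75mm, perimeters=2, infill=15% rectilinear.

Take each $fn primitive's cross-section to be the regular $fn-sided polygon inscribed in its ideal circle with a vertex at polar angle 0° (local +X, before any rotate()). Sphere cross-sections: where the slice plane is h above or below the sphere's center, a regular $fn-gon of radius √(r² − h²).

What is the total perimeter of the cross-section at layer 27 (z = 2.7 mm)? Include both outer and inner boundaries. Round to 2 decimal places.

15.70 mm

At z = 2.7 mm: the r=8.5 cylinder contributes a regular 6-gon of circumradius 8.5 (perimeter = 2·6·8.500·sin(180°/6) = 51.00 mm); the cone at (-2, 7) (r1=12→r2=10) has section circumradius 11.418 here — a regular 6-gon (perimeter = 2·6·11.418·sin(180°/6) = 68.51 mm); the sphere at (6, -3.5): section is a regular 6-gon, circumradius = √(r²−h²) = √(10.5²−2.7²) = 10.147 (perimeter = 2·6·10.147·sin(180°/6) = 60.88 mm); the 6.5×28.5 cube at (16, -3) contributes its full rectangle (perimeter 70.00 mm); Taking the first minus the rest: starting from the r=8.5 cylinder, the cone at (-2, 7) partially overlaps it — only the 124.90 mm² overlap (of its 338.72 mm²) is removed, clipping the outline; the r=10.5 sphere at (6, -3.5) partially overlaps it — only the 52.17 mm² overlap (of its 267.50 mm²) is removed, clipping the outline; the 6.5×28.5 cube at (16, -3) misses the remaining region (no effect) — boundary = 15.70 mm; (rotated 10° about Z; rotation is an isometry so areas/perimeters/island counts are preserved). Overall, the cross-section is a single solid region. Total boundary length (outer) = 15.70 mm.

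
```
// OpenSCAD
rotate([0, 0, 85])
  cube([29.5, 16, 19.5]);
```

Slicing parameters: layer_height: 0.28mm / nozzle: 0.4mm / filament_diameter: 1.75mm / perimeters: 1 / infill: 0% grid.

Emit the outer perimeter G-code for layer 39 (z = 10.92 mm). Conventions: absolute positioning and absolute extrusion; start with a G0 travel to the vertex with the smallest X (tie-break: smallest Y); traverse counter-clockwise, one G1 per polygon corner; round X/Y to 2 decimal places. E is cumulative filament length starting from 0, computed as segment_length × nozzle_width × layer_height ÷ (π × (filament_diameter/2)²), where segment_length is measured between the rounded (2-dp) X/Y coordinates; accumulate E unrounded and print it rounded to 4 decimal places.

At z = 10.92 mm: the cube (footprint 29.5×16) is included at this height; (rotated 85° about Z; rotation is an isometry so areas/perimeters/island counts are preserved). The outline is a single polygon with 4 vertices. Extrusion per mm of travel: 0.4 × 0.28 / (π × 0.875²) = 0.046564. Accumulating E over each segment gives final E = 4.2376.

G0 X-15.94 Y1.39 Z10.92
G1 X0.00 Y0.00 E0.7450
G1 X2.57 Y29.39 E2.1188
G1 X-13.37 Y30.78 E2.8638
G1 X-15.94 Y1.39 E4.2376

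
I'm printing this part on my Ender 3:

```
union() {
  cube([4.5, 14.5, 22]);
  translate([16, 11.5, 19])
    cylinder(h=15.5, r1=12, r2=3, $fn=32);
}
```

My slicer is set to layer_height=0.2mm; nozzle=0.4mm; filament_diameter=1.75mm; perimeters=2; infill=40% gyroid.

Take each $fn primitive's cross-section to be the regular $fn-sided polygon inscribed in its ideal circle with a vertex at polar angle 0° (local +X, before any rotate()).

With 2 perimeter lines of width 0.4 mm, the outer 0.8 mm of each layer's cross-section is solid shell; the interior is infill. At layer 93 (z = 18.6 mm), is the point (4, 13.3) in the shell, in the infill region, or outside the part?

At z = 18.6 mm: the cube (footprint 4.5×14.5) is included at this height; the cone at (16, 11.5) is absent (z outside [19, 34.5]); Combining (union): only the 4.5×14.5 cube is present, so the union is just that shape — 1 connected region. Overall, the cross-section is a single solid region. The nearest boundary edge runs (4.50, 0.00)→(4.50, 14.50); distance from the point to it = 0.50 mm. The point is inside the cross-section, 0.50 mm from the nearest boundary — within the 0.8 mm shell band (2 × 0.4).

shell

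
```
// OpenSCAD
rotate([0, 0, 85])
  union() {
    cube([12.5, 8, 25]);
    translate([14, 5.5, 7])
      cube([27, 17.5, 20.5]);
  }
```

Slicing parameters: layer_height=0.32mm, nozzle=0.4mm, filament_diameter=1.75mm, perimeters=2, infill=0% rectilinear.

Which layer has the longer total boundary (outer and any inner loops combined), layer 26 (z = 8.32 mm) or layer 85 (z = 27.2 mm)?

layer 26 (z = 8.32 mm)

Layer 26 (z = 8.32): the cube is present — its section is the full 12.5×8 rectangle (perimeter 41.00 mm); the cube at (14, 5.5) (footprint 27×17.5) is included at this height (perimeter 89.00 mm); Merging all regions: the 2 present regions are separate (no shared area or edge), so areas and boundary lengths simply add and each stays a separate island — boundary = 130.00 mm; (rotated 85° about Z; rotation is an isometry so areas/perimeters/island counts are preserved). So its perimeter = 130.00 mm. Layer 85 (z = 27.2): the cube is absent (z outside [0, 25]); the cube at (14, 5.5) is present — its section is the full 27×17.5 rectangle (perimeter 89.00 mm); Taking the union: only the 27×17.5 cube at (14, 5.5) is present, so the union is just that shape — boundary = 89.00 mm; (rotated 85° about Z; rotation is an isometry so areas/perimeters/island counts are preserved). So its perimeter = 89.00 mm. Layer 26 is larger (130.00 vs 89.00 mm).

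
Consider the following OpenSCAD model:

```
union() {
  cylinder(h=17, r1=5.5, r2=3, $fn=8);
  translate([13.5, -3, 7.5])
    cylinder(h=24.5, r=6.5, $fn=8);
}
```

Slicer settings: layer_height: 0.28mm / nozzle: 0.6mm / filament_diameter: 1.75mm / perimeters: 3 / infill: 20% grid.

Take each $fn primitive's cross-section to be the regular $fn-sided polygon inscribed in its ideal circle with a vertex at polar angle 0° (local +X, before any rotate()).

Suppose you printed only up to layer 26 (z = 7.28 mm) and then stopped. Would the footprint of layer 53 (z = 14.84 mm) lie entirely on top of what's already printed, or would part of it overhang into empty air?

part overhangs

Compare the two slices. At z = 7.28: the cone (r1=5.5→r2=3) has section circumradius 4.429 here — a regular 8-gon (area = (8/2)·4.429²·sin(360°/8) = 55.49 mm²); the cylinder at (13.5, -3) is not intersected at this z (z outside [7.5, 32]); Taking the union: only the cone is present, so the union is just that shape — area = 55.49 mm². At z = 14.84: the cone (r1=5.5→r2=3) has section circumradius 3.318 here — a regular 8-gon (area = (8/2)·3.318²·sin(360°/8) = 31.13 mm²); the cylinder at (13.5, -3): section is a regular 8-gon, circumradius r=6.5 (area = (8/2)·6.500²·sin(360°/8) = 119.50 mm²); Merging all regions: the 2 present regions are separate (no shared area or edge), so areas and boundary lengths simply add and each stays a separate island — area = 150.63 mm². Checking containment: at z = 14.84 the cross-section extends beyond the z = 7.28 cross-section by about 119.50 mm².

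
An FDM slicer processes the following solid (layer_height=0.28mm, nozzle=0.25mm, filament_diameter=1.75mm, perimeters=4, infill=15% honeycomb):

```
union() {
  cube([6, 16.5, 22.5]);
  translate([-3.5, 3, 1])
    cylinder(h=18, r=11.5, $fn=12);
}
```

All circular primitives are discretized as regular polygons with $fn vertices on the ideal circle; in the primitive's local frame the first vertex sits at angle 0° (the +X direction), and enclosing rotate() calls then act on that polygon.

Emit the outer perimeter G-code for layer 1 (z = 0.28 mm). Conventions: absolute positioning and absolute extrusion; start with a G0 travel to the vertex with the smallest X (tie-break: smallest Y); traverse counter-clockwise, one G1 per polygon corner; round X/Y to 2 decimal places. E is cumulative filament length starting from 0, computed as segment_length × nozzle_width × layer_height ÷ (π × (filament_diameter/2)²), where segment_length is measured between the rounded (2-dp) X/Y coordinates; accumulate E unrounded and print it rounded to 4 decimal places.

G0 X0.00 Y0.00 Z0.28
G1 X6.00 Y0.00 E0.1746
G1 X6.00 Y16.50 E0.6548
G1 X0.00 Y16.50 E0.8294
G1 X0.00 Y0.00 E1.3096

At z = 0.28 mm: the cube is present — its section is the full 6×16.5 rectangle; the cylinder at (-3.5, 3) is absent (z outside [1, 19]); Merging all regions: only the 6×16.5 cube is present, so the union is just that shape — 1 connected region. The outline is a single polygon with 4 vertices. Extrusion per mm of travel: 0.25 × 0.28 / (π × 0.875²) = 0.029103. Accumulating E over each segment gives final E = 1.3096.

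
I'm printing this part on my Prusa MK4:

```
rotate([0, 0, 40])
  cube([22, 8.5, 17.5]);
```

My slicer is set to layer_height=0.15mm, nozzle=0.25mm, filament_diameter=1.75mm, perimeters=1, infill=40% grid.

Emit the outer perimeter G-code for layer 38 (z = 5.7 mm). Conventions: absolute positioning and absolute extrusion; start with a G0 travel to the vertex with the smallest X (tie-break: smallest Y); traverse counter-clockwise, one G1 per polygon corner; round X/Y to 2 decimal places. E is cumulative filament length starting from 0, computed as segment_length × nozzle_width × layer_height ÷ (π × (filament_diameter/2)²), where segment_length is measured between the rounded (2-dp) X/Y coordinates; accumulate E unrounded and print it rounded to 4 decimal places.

At z = 5.7 mm: the cube is present — its section is the full 22×8.5 rectangle; (whole slice rotated 40° about Z — lengths, areas and connectivity unchanged). The outline is a single polygon with 4 vertices. Extrusion per mm of travel: 0.25 × 0.15 / (π × 0.875²) = 0.015591. Accumulating E over each segment gives final E = 0.9508.

G0 X-5.46 Y6.51 Z5.70
G1 X0.00 Y0.00 E0.1325
G1 X16.85 Y14.14 E0.4754
G1 X11.39 Y20.65 E0.6079
G1 X-5.46 Y6.51 E0.9508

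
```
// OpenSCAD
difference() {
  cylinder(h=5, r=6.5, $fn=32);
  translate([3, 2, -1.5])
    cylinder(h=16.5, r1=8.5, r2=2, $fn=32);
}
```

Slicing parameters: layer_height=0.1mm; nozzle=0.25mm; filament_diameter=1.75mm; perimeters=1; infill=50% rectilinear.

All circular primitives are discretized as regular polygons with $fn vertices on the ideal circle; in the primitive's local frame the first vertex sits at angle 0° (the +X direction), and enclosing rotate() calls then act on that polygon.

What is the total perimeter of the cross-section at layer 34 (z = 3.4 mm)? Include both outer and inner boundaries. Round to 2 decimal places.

40.50 mm

At z = 3.4 mm: the cylinder: section is a regular 32-gon, circumradius r=6.5 (perimeter = 2·32·6.500·sin(180°/32) = 40.78 mm); the cone at (3, 2) contributes a regular 32-gon of circumradius 6.570 (interpolated between r1=8.5 and r2=2 at t=0.297) (perimeter = 2·32·6.570·sin(180°/32) = 41.21 mm); Taking the first minus the rest: starting from the r=6.5 cylinder, the cone at (3, 2) partially overlaps it — only the 86.93 mm² overlap (of its 134.72 mm²) is removed, clipping the outline — boundary = 40.50 mm. Overall, the cross-section is a single solid region. Total boundary length (outer) = 40.50 mm.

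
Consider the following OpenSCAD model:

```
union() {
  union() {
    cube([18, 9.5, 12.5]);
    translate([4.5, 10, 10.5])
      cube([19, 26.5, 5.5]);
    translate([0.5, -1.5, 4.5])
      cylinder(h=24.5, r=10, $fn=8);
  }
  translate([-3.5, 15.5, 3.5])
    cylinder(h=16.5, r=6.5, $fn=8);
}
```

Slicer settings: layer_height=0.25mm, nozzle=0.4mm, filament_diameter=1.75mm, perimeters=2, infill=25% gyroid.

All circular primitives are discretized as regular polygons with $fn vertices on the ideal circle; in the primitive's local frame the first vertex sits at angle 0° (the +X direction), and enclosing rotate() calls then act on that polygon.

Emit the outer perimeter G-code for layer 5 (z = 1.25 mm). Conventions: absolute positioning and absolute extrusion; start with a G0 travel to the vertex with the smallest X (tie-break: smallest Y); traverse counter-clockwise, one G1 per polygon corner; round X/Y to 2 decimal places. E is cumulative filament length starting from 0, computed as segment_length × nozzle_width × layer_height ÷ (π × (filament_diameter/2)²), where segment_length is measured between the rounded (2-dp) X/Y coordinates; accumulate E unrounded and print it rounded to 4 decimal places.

At z = 1.25 mm: the cube (footprint 18×9.5) is included at this height; the cube at (4.5, 10) is absent (z outside [10.5, 16]); the cylinder at (0.5, -1.5) is absent (z outside [4.5, 29]); Combining (union): only the 18×9.5 cube is present, so the union is just that shape — 1 connected region; the cylinder at (-3.5, 15.5) is absent (z outside [3.5, 20]); Merging all regions: only the result so far is present, so the union is just that shape — 1 connected region. The outline is a single polygon with 4 vertices. Extrusion per mm of travel: 0.4 × 0.25 / (π × 0.875²) = 0.041575. Accumulating E over each segment gives final E = 2.2866.

G0 X0.00 Y0.00 Z1.25
G1 X18.00 Y0.00 E0.7484
G1 X18.00 Y9.50 E1.1433
G1 X0.00 Y9.50 E1.8917
G1 X0.00 Y0.00 E2.2866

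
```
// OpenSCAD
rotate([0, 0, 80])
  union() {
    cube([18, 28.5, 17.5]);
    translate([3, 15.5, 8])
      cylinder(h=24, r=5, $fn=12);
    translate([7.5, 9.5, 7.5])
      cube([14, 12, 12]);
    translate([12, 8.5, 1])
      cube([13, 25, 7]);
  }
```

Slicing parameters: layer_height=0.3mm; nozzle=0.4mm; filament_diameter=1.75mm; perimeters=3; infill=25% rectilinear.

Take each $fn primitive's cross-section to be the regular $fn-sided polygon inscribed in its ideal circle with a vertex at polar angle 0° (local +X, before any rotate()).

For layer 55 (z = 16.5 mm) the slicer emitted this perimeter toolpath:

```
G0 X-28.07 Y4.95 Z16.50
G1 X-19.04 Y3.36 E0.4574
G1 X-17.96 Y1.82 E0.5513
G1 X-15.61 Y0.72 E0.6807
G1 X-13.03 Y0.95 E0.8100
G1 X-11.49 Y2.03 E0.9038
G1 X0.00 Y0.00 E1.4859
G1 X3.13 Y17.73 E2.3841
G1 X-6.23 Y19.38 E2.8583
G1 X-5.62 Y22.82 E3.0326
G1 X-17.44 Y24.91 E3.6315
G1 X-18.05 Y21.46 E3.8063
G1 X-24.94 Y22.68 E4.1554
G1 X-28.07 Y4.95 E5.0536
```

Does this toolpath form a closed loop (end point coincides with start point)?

Start point (G0): (-28.07, 4.95). End point (last G1): the path returns to the start — closed.

yes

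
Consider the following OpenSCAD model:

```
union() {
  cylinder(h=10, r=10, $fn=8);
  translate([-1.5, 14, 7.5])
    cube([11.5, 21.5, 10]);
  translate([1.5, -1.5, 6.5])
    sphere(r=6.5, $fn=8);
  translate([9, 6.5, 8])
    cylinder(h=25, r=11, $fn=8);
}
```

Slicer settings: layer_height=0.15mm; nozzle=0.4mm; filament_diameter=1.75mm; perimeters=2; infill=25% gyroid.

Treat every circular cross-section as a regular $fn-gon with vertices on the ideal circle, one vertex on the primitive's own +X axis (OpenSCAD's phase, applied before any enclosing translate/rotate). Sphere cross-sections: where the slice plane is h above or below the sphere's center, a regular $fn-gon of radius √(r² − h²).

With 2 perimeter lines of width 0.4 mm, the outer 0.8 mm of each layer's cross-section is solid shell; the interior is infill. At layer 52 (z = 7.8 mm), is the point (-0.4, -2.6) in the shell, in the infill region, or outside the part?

infill

At z = 7.8 mm: the cylinder: section is a regular 8-gon, circumradius r=10; the 11.5×21.5 cube at (-1.5, 14) contributes its full rectangle; the r=6.5 sphere at (1.5, -1.5) contributes a regular 8-gon of circumradius √(6.5²−1.3²) = 6.369; the cylinder at (9, 6.5) is absent (z outside [8, 33]); Combining (union): the regions partially overlap (shared area 114.72 mm²), so overlapping operands fuse into one piece — 2 connected regions. Overall, the cross-section has 2 separate islands. The nearest boundary edge runs (-0.00, -10.00)→(-7.07, -7.07); distance from the point to it = 6.68 mm. (Shell/infill is judged within the island containing the point — the largest one.) The point is inside the cross-section and 6.68 mm from the nearest boundary — more than the 0.8 mm shell width (2 × 0.4), so it's in the infill interior.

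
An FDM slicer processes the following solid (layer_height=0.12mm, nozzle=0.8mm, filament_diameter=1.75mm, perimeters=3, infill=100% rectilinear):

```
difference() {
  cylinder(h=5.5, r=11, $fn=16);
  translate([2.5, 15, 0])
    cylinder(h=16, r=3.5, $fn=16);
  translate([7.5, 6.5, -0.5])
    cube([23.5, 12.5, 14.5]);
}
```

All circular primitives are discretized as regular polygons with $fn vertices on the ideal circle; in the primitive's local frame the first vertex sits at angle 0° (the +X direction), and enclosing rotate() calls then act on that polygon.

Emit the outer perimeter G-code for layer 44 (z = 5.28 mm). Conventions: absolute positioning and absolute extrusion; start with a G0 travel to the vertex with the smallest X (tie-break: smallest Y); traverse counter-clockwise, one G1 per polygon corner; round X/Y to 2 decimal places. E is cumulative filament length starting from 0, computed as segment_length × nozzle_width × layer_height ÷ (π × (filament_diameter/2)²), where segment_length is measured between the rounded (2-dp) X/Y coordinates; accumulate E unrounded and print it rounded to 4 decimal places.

At z = 5.28 mm: the r=11 cylinder gives a regular 16-gon of circumradius 11 (constant along its height); the cylinder at (2.5, 15): section is a regular 16-gon, circumradius r=3.5; the 23.5×12.5 cube at (7.5, 6.5) contributes its full rectangle; Subtracting the remaining from the first: starting from the r=11 cylinder, the r=3.5 cylinder at (2.5, 15) misses the remaining region (no effect); the 23.5×12.5 cube at (7.5, 6.5) partially overlaps it — only the 0.93 mm² overlap (of its 293.75 mm²) is removed, clipping the outline — 1 connected region. The outline is a single polygon with 18 vertices. Extrusion per mm of travel: 0.8 × 0.12 / (π × 0.875²) = 0.039912. Accumulating E over each segment gives final E = 2.7695.

G0 X-11.00 Y0.00 Z5.28
G1 X-10.16 Y-4.21 E0.1713
G1 X-7.78 Y-7.78 E0.3426
G1 X-4.21 Y-10.16 E0.5138
G1 X0.00 Y-11.00 E0.6852
G1 X4.21 Y-10.16 E0.8565
G1 X7.78 Y-7.78 E1.0278
G1 X10.16 Y-4.21 E1.1990
G1 X11.00 Y0.00 E1.3704
G1 X10.16 Y4.21 E1.5417
G1 X8.63 Y6.50 E1.6516
G1 X7.50 Y6.50 E1.6967
G1 X7.50 Y7.96 E1.7550
G1 X4.21 Y10.16 E1.9130
G1 X0.00 Y11.00 E2.0843
G1 X-4.21 Y10.16 E2.2556
G1 X-7.78 Y7.78 E2.4269
G1 X-10.16 Y4.21 E2.5981
G1 X-11.00 Y0.00 E2.7695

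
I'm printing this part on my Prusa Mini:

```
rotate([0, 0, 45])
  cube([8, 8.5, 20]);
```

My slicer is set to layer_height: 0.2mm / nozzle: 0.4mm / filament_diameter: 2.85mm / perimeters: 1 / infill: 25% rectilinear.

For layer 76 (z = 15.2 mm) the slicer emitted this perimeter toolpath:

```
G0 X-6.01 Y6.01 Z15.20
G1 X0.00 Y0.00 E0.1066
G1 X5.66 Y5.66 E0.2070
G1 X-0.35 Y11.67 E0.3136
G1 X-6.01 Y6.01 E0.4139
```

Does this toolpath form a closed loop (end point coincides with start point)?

Start point (G0): (-6.01, 6.01). End point (last G1): the path returns to the start — closed.

yes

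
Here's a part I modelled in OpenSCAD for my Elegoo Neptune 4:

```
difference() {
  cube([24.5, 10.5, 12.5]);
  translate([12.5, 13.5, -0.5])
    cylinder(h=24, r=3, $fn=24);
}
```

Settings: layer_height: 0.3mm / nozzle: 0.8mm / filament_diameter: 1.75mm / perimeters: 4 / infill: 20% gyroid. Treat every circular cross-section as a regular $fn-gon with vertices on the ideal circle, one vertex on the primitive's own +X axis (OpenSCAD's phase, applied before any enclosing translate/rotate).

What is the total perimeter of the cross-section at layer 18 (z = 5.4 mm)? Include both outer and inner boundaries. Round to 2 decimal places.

70.00 mm

At z = 5.4 mm: the 24.5×10.5 cube contributes its full rectangle (perimeter 70.00 mm); the cylinder at (12.5, 13.5): section is a regular 24-gon, circumradius r=3 (perimeter = 2·24·3.000·sin(180°/24) = 18.80 mm); After the difference (first − rest): starting from the 24.5×10.5 cube, the r=3 cylinder at (12.5, 13.5) misses the remaining region (no effect) — boundary = 70.00 mm. Overall, the cross-section is a single solid region. Total boundary length (outer) = 70.00 mm.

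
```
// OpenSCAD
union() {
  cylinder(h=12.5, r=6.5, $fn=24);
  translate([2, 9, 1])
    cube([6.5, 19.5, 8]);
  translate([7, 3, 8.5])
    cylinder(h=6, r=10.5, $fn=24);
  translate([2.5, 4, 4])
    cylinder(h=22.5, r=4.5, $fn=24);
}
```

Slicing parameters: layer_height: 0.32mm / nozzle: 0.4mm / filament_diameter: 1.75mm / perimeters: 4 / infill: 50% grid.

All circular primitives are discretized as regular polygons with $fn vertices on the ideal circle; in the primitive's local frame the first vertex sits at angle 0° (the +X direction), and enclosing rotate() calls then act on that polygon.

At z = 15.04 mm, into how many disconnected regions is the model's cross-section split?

At z = 15.04 mm: the cylinder does not reach this height (z outside [0, 12.5]); the cube at (2, 9) does not reach this height (z outside [1, 9]); the cylinder at (7, 3) is not intersected at this z (z outside [8.5, 14.5]); the cylinder at (2.5, 4): section is a regular 24-gon, circumradius r=4.5; Combining (union): only the r=4.5 cylinder at (2.5, 4) is present, so the union is just that shape — 1 connected region. The result has 1 disconnected region.

1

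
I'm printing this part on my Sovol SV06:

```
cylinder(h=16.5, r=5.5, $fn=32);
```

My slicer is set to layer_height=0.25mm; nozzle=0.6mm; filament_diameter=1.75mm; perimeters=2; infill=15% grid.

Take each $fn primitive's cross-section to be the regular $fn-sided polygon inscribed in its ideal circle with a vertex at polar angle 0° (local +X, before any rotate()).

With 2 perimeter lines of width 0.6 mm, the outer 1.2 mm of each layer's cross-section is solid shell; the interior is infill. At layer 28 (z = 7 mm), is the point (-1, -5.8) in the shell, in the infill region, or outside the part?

At z = 7 mm: the r=5.5 cylinder contributes a regular 32-gon of circumradius 5.5. Overall, the cross-section is a single solid region. The nearest boundary edge runs (-1.07, -5.39)→(-0.00, -5.50); distance from the point to it = 0.40 mm. The point is not inside any of the regions above, so it lies outside the cross-section (0.40 mm from the nearest boundary).

outside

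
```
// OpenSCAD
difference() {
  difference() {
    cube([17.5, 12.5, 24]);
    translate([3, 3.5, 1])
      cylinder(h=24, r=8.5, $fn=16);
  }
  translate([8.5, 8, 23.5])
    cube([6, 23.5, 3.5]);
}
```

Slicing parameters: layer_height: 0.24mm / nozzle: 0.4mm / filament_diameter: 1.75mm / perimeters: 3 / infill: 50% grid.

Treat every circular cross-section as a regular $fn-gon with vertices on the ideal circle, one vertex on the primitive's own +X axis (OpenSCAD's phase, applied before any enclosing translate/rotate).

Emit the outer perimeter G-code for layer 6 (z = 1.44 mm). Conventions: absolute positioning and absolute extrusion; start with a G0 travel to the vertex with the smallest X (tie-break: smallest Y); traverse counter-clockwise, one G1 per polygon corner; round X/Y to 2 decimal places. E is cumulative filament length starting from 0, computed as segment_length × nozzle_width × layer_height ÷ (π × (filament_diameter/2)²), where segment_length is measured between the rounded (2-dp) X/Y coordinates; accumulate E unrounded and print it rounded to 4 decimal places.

G0 X0.00 Y11.40 Z1.44
G1 X3.00 Y12.00 E0.1221
G1 X6.25 Y11.35 E0.2544
G1 X9.01 Y9.51 E0.3868
G1 X10.85 Y6.75 E0.5192
G1 X11.50 Y3.50 E0.6515
G1 X10.85 Y0.25 E0.7837
G1 X10.69 Y0.00 E0.7956
G1 X17.50 Y0.00 E1.0674
G1 X17.50 Y12.50 E1.5663
G1 X0.00 Y12.50 E2.2648
G1 X0.00 Y11.40 E2.3087

At z = 1.44 mm: the 17.5×12.5 cube contributes its full rectangle; the r=8.5 cylinder at (3, 3.5) contributes a regular 16-gon of circumradius 8.5; Subtracting the remaining from the first: starting from the 17.5×12.5 cube, the r=8.5 cylinder at (3, 3.5) partially overlaps it — only the 118.92 mm² overlap (of its 221.19 mm²) is removed, clipping the outline — 1 connected region; the cube at (8.5, 8) does not reach this height (z outside [23.5, 27]); Taking the first minus the rest: none of the subtracted shapes is present at this height, so the result so far is unchanged — 1 connected region. The outline is a single polygon with 11 vertices. Extrusion per mm of travel: 0.4 × 0.24 / (π × 0.875²) = 0.039912. Accumulating E over each segment gives final E = 2.3087.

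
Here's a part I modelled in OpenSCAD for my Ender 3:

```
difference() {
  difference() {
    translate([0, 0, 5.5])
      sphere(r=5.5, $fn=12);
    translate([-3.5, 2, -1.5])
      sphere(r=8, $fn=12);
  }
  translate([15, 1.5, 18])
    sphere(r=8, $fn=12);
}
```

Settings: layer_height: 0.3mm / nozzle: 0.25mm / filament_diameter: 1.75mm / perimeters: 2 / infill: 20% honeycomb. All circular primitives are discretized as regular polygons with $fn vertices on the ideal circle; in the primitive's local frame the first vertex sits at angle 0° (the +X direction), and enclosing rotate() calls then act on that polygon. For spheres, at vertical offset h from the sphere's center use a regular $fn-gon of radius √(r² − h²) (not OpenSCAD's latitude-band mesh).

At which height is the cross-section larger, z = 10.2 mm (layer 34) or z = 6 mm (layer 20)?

Layer 34 (z = 10.2): the r=5.5 sphere slices to a regular 12-gon of circumradius 2.857 (√(r²−h²) with h=4.7 from center) (area = (12/2)·2.857²·sin(360°/12) = 24.48 mm²); the sphere at (-3.5, 2) is not intersected at this z (|z−center|=11.700 > r=8); After the difference (first − rest): none of the subtracted shapes is present at this height, so the r=5.5 sphere is unchanged — area = 24.48 mm²; the r=8 sphere at (15, 1.5) contributes a regular 12-gon of circumradius √(8²−7.8²) = 1.778 (area = (12/2)·1.778²·sin(360°/12) = 9.48 mm²); Subtracting the remaining from the first: starting from that combined region (24.48 mm²), the r=8 sphere at (15, 1.5) misses the remaining region (no effect) — area = 24.48 mm². So its area = 24.48 mm². Layer 20 (z = 6): the sphere: section is a regular 12-gon, circumradius = √(r²−h²) = √(5.5²−0.5²) = 5.477 (area = (12/2)·5.477²·sin(360°/12) = 90.00 mm²); the r=8 sphere at (-3.5, 2) contributes a regular 12-gon of circumradius √(8²−7.5²) = 2.784 (area = (12/2)·2.784²·sin(360°/12) = 23.25 mm²); Taking the first minus the rest: starting from the r=5.5 sphere (90.00 mm²), the r=8 sphere at (-3.5, 2) partially overlaps it — only the 17.46 mm² overlap (of its 23.25 mm²) is removed, clipping the outline — area = 72.54 mm²; the sphere at (15, 1.5) does not reach this height (|z−center|=12.000 > r=8); Taking the first minus the rest: none of the subtracted shapes is present at this height, so that combined region is unchanged — area = 72.54 mm². So its area = 72.54 mm². Layer 20 is larger (72.54 vs 24.48 mm²).

layer 20 (z = 6 mm)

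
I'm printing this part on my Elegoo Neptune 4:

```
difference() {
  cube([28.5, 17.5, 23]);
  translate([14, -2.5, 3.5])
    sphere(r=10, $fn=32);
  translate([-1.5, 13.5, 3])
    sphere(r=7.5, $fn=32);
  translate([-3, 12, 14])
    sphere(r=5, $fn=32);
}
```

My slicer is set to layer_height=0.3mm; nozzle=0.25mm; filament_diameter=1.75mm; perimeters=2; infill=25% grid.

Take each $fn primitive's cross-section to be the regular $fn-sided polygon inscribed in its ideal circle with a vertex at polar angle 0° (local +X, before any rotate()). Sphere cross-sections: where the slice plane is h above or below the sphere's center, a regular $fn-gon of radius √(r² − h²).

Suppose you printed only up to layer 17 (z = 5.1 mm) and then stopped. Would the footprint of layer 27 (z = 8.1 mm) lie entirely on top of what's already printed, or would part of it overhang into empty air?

part overhangs

Compare the two slices. At z = 5.1: the cube (footprint 28.5×17.5) is included at this height (area 498.75 mm²); the r=10 sphere at (14, -2.5) contributes a regular 32-gon of circumradius √(10²−1.6²) = 9.871 (area = (32/2)·9.871²·sin(360°/32) = 304.15 mm²); the r=7.5 sphere at (-1.5, 13.5) slices to a regular 32-gon of circumradius 7.200 (√(r²−h²) with h=2.1 from center) (area = (32/2)·7.200²·sin(360°/32) = 161.82 mm²); the sphere at (-3, 12) is absent (|z−center|=8.900 > r=5); Subtracting the remaining from the first: starting from the 28.5×17.5 cube (498.75 mm²), the r=10 sphere at (14, -2.5) partially overlaps it — only the 103.40 mm² overlap (of its 304.15 mm²) is removed, clipping the outline; the r=7.5 sphere at (-1.5, 13.5) partially overlaps it — only the 50.91 mm² overlap (of its 161.82 mm²) is removed, clipping the outline — area = 344.44 mm². At z = 8.1: the cube (footprint 28.5×17.5) is included at this height (area 498.75 mm²); the r=10 sphere at (14, -2.5) contributes a regular 32-gon of circumradius √(10²−4.6²) = 8.879 (area = (32/2)·8.879²·sin(360°/32) = 246.09 mm²); the sphere at (-1.5, 13.5): section is a regular 32-gon, circumradius = √(r²−h²) = √(7.5²−5.1²) = 5.499 (area = (32/2)·5.499²·sin(360°/32) = 94.39 mm²); the sphere at (-3, 12) does not reach this height (|z−center|=5.900 > r=5); Taking the first minus the rest: starting from the 28.5×17.5 cube (498.75 mm²), the r=10 sphere at (14, -2.5) partially overlaps it — only the 79.39 mm² overlap (of its 246.09 mm²) is removed, clipping the outline; the r=7.5 sphere at (-1.5, 13.5) partially overlaps it — only the 29.26 mm² overlap (of its 94.39 mm²) is removed, clipping the outline — area = 390.10 mm². Checking containment: at z = 8.1 the cross-section extends beyond the z = 5.1 cross-section by about 45.66 mm².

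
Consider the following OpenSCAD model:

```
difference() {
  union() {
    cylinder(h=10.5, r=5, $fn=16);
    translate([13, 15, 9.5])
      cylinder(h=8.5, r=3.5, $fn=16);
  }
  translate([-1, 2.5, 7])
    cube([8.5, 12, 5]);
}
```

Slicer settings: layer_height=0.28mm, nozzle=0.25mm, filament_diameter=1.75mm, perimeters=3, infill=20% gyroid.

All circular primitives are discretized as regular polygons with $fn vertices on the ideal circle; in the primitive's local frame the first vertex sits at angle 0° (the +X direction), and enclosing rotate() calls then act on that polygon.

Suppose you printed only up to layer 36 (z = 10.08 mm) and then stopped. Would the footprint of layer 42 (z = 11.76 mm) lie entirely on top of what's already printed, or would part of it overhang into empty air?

entirely on top

Compare the two slices. At z = 10.08: the cylinder: section is a regular 16-gon, circumradius r=5 (area = (16/2)·5.000²·sin(360°/16) = 76.54 mm²); the r=3.5 cylinder at (13, 15) gives a regular 16-gon of circumradius 3.5 (constant along its height) (area = (16/2)·3.500²·sin(360°/16) = 37.50 mm²); Taking the union: the 2 present regions are separate (no shared area or edge), so areas and boundary lengths simply add and each stays a separate island — area = 114.04 mm²; the cube at (-1, 2.5) (footprint 8.5×12) is included at this height (area 102.00 mm²); After the difference (first − rest): starting from that combined region (114.04 mm²), the 8.5×12 cube at (-1, 2.5) partially overlaps it — only the 9.74 mm² overlap (of its 102.00 mm²) is removed, clipping the outline — area = 104.30 mm². At z = 11.76: the cylinder does not reach this height (z outside [0, 10.5]); the r=3.5 cylinder at (13, 15) contributes a regular 16-gon of circumradius 3.5 (area = (16/2)·3.500²·sin(360°/16) = 37.50 mm²); Combining (union): only the r=3.5 cylinder at (13, 15) is present, so the union is just that shape — area = 37.50 mm²; the cube at (-1, 2.5) (footprint 8.5×12) is included at this height (area 102.00 mm²); After the difference (first − rest): starting from that combined region (37.50 mm²), the 8.5×12 cube at (-1, 2.5) misses the remaining region (no effect) — area = 37.50 mm². Checking containment: the cross-section at z = 11.76 is a subset of the cross-section at z = 10.08.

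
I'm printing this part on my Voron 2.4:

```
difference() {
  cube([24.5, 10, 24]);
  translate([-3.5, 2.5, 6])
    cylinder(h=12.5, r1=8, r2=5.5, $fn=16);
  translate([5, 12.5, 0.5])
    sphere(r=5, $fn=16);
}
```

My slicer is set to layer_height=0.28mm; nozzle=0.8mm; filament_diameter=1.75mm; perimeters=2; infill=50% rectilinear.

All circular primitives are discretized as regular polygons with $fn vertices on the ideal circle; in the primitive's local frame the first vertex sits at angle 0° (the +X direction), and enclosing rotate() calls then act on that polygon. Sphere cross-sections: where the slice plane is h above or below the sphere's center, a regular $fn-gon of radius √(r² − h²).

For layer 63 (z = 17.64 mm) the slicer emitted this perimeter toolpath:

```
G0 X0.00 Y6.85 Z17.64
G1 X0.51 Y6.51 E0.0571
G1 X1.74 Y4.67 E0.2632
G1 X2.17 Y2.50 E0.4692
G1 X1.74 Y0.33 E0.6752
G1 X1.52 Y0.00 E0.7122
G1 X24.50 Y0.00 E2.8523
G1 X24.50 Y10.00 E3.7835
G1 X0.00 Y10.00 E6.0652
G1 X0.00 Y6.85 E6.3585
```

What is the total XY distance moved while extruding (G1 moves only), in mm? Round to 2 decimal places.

Sum the Euclidean lengths of each G1 segment: total = 68.28 mm.

68.28 mm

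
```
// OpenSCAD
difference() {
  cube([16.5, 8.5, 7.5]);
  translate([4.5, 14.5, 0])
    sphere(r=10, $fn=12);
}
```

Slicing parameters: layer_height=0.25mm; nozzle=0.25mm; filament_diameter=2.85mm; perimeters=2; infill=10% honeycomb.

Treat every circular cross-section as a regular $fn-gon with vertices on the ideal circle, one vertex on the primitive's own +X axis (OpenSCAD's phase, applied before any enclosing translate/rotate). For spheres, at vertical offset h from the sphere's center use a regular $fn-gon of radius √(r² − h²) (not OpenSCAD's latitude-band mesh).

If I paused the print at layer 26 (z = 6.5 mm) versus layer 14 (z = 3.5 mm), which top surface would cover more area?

Layer 26 (z = 6.5): the cube is present — its section is the full 16.5×8.5 rectangle (area 140.25 mm²); the r=10 sphere at (4.5, 14.5) contributes a regular 12-gon of circumradius √(10²−6.5²) = 7.599 (area = (12/2)·7.599²·sin(360°/12) = 173.25 mm²); Taking the first minus the rest: starting from the 16.5×8.5 cube (140.25 mm²), the r=10 sphere at (4.5, 14.5) partially overlaps it — only the 8.62 mm² overlap (of its 173.25 mm²) is removed, clipping the outline — area = 131.63 mm². So its area = 131.63 mm². Layer 14 (z = 3.5): the cube is present — its section is the full 16.5×8.5 rectangle (area 140.25 mm²); the r=10 sphere at (4.5, 14.5) slices to a regular 12-gon of circumradius 9.367 (√(r²−h²) with h=3.5 from center) (area = (12/2)·9.367²·sin(360°/12) = 263.25 mm²); Taking the first minus the rest: starting from the 16.5×8.5 cube (140.25 mm²), the r=10 sphere at (4.5, 14.5) partially overlaps it — only the 27.51 mm² overlap (of its 263.25 mm²) is removed, clipping the outline — area = 112.74 mm². So its area = 112.74 mm². Layer 26 is larger (131.63 vs 112.74 mm²).

layer 26 (z = 6.5 mm)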